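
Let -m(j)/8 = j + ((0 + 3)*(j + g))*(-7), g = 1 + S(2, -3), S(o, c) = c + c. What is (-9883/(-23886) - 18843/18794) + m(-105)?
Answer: -1979774550139/112228371 ≈ -17641.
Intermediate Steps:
S(o, c) = 2*c
g = -5 (g = 1 + 2*(-3) = 1 - 6 = -5)
m(j) = -840 + 160*j (m(j) = -8*(j + ((0 + 3)*(j - 5))*(-7)) = -8*(j + (3*(-5 + j))*(-7)) = -8*(j + (-15 + 3*j)*(-7)) = -8*(j + (105 - 21*j)) = -8*(105 - 20*j) = -840 + 160*j)
(-9883/(-23886) - 18843/18794) + m(-105) = (-9883/(-23886) - 18843/18794) + (-840 + 160*(-105)) = (-9883*(-1/23886) - 18843*1/18794) + (-840 - 16800) = (9883/23886 - 18843/18794) - 17640 = -66085699/112228371 - 17640 = -1979774550139/112228371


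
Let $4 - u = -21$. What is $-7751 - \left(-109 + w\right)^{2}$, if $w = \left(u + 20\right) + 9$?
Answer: $-10776$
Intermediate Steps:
$u = 25$ ($u = 4 - -21 = 4 + 21 = 25$)
$w = 54$ ($w = \left(25 + 20\right) + 9 = 45 + 9 = 54$)
$-7751 - \left(-109 + w\right)^{2} = -7751 - \left(-109 + 54\right)^{2} = -7751 - \left(-55\right)^{2} = -7751 - 3025 = -10776$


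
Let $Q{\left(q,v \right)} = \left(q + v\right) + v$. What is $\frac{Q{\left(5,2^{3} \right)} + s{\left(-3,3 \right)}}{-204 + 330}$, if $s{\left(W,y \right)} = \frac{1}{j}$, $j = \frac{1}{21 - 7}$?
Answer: $\frac{5}{18} \approx 0.27778$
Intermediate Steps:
$j = \frac{1}{14} \approx 0.071429$
$Q{\left(q,v \right)} = q + 2 v$
$s{\left(W,y \right)} = 14$ ($s{\left(W,y \right)} = \frac{1}{\frac{1}{14}} = 14$)
$\frac{Q{\left(5,2^{3} \right)} + s{\left(-3,3 \right)}}{-204 + 330} = \frac{\left(5 + 2 \cdot 2^{3}\right) + 14}{-204 + 330} = \frac{\left(5 + 2 \cdot 8\right) + 14}{126} = \left(\left(5 + 16\right) + 14\right) \frac{1}{126} = \left(21 + 14\right) \frac{1}{126} = 35 \cdot \frac{1}{126} = \frac{5}{18}$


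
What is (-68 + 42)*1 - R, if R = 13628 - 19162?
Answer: 5508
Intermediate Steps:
R = -5534
(-68 + 42)*1 - R = (-68 + 42)*1 - 1*(-5534) = -26*1 + 5534 = -26 + 5534 = 5508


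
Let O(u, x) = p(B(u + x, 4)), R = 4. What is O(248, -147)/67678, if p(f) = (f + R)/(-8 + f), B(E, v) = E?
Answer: 35/2098018 ≈ 1.6682e-5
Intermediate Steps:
p(f) = (4 + f)/(-8 + f) (p(f) = (f + 4)/(-8 + f) = (4 + f)/(-8 + f))
O(u, x) = (4 + u + x)/(-8 + u + x) (O(u, x) = (4 + (u + x))/(-8 + (u + x)) = (4 + u + x)/(-8 + u + x))
O(248, -147)/67678 = ((4 + 248 - 147)/(-8 + 248 - 147))/67678 = (105/93)*(1/67678) = ((1/93)*105)*(1/67678) = (35/31)*(1/67678) = 35/2098018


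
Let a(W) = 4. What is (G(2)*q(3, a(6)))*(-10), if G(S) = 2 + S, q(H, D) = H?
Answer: -120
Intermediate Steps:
(G(2)*q(3, a(6)))*(-10) = ((2 + 2)*3)*(-10) = (4*3)*(-10) = 12*(-10) = -120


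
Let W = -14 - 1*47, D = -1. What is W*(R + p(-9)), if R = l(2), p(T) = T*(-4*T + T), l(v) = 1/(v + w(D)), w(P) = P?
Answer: 14762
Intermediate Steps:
l(v) = 1/(-1 + v) (l(v) = 1/(v - 1) = 1/(-1 + v))
p(T) = -3*T² (p(T) = T*(-3*T) = -3*T²)
W = -61 (W = -14 - 47 = -61)
R = 1 (R = 1/(-1 + 2) = 1/1 = 1)
W*(R + p(-9)) = -61*(1 - 3*(-9)²) = -61*(1 - 3*81) = -61*(1 - 243) = -61*(-242) = 14762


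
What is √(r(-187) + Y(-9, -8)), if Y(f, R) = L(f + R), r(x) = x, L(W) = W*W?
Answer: √102 ≈ 10.100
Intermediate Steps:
L(W) = W²
Y(f, R) = (R + f)² (Y(f, R) = (f + R)² = (R + f)²)
√(r(-187) + Y(-9, -8)) = √(-187 + (-8 - 9)²) = √(-187 + (-17)²) = √(-187 + 289) = √102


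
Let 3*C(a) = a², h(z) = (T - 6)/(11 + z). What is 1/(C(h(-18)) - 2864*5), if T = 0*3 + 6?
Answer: -1/14320 ≈ -6.9832e-5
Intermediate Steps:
T = 6 (T = 0 + 6 = 6)
h(z) = 0 (h(z) = (6 - 6)/(11 + z) = 0/(11 + z) = 0)
C(a) = a²/3
1/(C(h(-18)) - 2864*5) = 1/((⅓)*0² - 2864*5) = 1/((⅓)*0 - 179*80) = 1/(0 - 14320) = 1/(-14320) = -1/14320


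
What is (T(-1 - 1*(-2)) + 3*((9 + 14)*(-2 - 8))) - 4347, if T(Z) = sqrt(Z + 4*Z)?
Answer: -5037 + sqrt(5) ≈ -5034.8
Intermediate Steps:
T(Z) = sqrt(5)*sqrt(Z) (T(Z) = sqrt(5*Z) = sqrt(5)*sqrt(Z))
(T(-1 - 1*(-2)) + 3*((9 + 14)*(-2 - 8))) - 4347 = (sqrt(5)*sqrt(-1 - 1*(-2)) + 3*((9 + 14)*(-2 - 8))) - 4347 = (sqrt(5)*sqrt(-1 + 2) + 3*(23*(-10))) - 4347 = (sqrt(5)*sqrt(1) + 3*(-230)) - 4347 = (sqrt(5)*1 - 690) - 4347 = (sqrt(5) - 690) - 4347 = (-690 + sqrt(5)) - 4347 = -5037 + sqrt(5)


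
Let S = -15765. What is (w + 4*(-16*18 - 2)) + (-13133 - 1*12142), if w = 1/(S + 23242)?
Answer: -197654494/7477 ≈ -26435.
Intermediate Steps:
w = 1/7477 (w = 1/(-15765 + 23242) = 1/7477 ≈ 0.00013374)
(w + 4*(-16*18 - 2)) + (-13133 - 1*12142) = (1/7477 + 4*(-16*18 - 2)) + (-13133 - 1*12142) = (1/7477 + 4*(-288 - 2)) + (-13133 - 12142) = (1/7477 + 4*(-290)) - 25275 = (1/7477 - 1160) - 25275 = -8673319/7477 - 25275 = -197654494/7477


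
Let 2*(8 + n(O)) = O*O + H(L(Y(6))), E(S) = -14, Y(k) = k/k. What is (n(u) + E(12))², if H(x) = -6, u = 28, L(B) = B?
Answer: 134689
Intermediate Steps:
Y(k) = 1
n(O) = -11 + O²/2 (n(O) = -8 + (O*O - 6)/2 = -8 + (O² - 6)/2 = -8 + (-6 + O²)/2 = -8 + (-3 + O²/2) = -11 + O²/2)
(n(u) + E(12))² = ((-11 + (½)*28²) - 14)² = ((-11 + (½)*784) - 14)² = ((-11 + 392) - 14)² = (381 - 14)² = 367² = 134689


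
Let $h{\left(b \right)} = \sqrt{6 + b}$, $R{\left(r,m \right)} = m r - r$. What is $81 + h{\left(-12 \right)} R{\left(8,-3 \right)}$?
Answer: $81 - 32 i \sqrt{6} \approx 81.0 - 78.384 i$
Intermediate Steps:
$R{\left(r,m \right)} = - r + m r$
$81 + h{\left(-12 \right)} R{\left(8,-3 \right)} = 81 + \sqrt{6 - 12} \cdot 8 \left(-1 - 3\right) = 81 + \sqrt{-6} \cdot 8 \left(-4\right) = 81 + i \sqrt{6} \left(-32\right) = 81 - 32 i \sqrt{6}$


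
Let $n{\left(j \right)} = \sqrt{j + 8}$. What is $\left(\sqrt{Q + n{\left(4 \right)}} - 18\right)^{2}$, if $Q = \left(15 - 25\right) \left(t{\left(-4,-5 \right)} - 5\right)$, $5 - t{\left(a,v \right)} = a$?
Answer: $\left(18 - i \sqrt{2} \sqrt{20 - \sqrt{3}}\right)^{2} \approx 287.46 - 217.6 i$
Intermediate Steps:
$n{\left(j \right)} = \sqrt{8 + j}$
$t{\left(a,v \right)} = 5 - a$
$Q = -40$ ($Q = \left(15 - 25\right) \left(\left(5 - -4\right) - 5\right) = \left(15 - 25\right) \left(\left(5 + 4\right) - 5\right) = \left(15 - 25\right) \left(9 - 5\right) = \left(-10\right) 4 = -40$)
$\left(\sqrt{Q + n{\left(4 \right)}} - 18\right)^{2} = \left(\sqrt{-40 + \sqrt{8 + 4}} - 18\right)^{2} = \left(\sqrt{-40 + \sqrt{12}} - 18\right)^{2} = \left(\sqrt{-40 + 2 \sqrt{3}} - 18\right)^{2} = \left(-18 + \sqrt{-40 + 2 \sqrt{3}}\right)^{2}$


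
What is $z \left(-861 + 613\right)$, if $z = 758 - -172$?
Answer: $-230640$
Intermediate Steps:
$z = 930$ ($z = 758 + 172 = 930$)
$z \left(-861 + 613\right) = 930 \left(-861 + 613\right) = 930 \left(-248\right) = -230640$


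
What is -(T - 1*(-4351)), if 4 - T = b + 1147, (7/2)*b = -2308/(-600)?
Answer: -1683623/525 ≈ -3206.9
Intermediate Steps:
b = 577/525 (b = 2*(-2308/(-600))/7 = 2*(-2308*(-1/600))/7 = (2/7)*(577/150) = 577/525 ≈ 1.0990)
T = -600652/525 (T = 4 - (577/525 + 1147) = 4 - 1*602752/525 = 4 - 602752/525 = -600652/525 ≈ -1144.1)
-(T - 1*(-4351)) = -(-600652/525 - 1*(-4351)) = -(-600652/525 + 4351) = -1*1683623/525 = -1683623/525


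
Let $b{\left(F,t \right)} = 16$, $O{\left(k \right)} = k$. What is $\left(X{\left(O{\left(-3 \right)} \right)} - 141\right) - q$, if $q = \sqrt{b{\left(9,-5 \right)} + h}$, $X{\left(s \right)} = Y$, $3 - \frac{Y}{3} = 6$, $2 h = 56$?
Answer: $-150 - 2 \sqrt{11} \approx -156.63$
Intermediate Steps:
$h = 28$ ($h = \frac{1}{2} \cdot 56 = 28$)
$Y = -9$ ($Y = 9 - 18 = -9$)
$X{\left(s \right)} = -9$
$q = 2 \sqrt{11}$ ($q = \sqrt{16 + 28} = \sqrt{44} = 2 \sqrt{11} \approx 6.6332$)
$\left(X{\left(O{\left(-3 \right)} \right)} - 141\right) - q = \left(-9 - 141\right) - 2 \sqrt{11} = -150 - 2 \sqrt{11}$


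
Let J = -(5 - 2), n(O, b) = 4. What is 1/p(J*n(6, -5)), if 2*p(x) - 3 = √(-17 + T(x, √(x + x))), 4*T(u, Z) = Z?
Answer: 4/(6 + √2*√(-34 + I*√6)) ≈ 0.23378 - 0.30635*I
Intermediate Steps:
T(u, Z) = Z/4
J = -3 (J = -1*3 = -3)
p(x) = 3/2 + √(-17 + √2*√x/4)/2 (p(x) = 3/2 + √(-17 + √(x + x)/4)/2 = 3/2 + √(-17 + √(2*x)/4)/2 = 3/2 + √(-17 + (√2*√x)/4)/2 = 3/2 + √(-17 + √2*√x/4)/2)
1/p(J*n(6, -5)) = 1/(3/2 + √(-68 + √2*√(-3*4))/4) = 1/(3/2 + √(-68 + √2*√(-12))/4) = 1/(3/2 + √(-68 + √2*(2*I*√3))/4) = 1/(3/2 + √(-68 + 2*I*√6)/4)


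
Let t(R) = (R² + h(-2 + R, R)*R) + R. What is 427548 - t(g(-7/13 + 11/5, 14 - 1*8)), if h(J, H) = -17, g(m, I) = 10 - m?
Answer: 1806660216/4225 ≈ 4.2761e+5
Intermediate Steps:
t(R) = R² - 16*R (t(R) = (R² - 17*R) + R = R² - 16*R)
427548 - t(g(-7/13 + 11/5, 14 - 1*8)) = 427548 - (10 - (-7/13 + 11/5))*(-16 + (10 - (-7/13 + 11/5))) = 427548 - (10 - 1*108/65)*(-16 + (10 - 1*108/65)) = 427548 - (10 - 108/65)*(-16 + (10 - 108/65)) = 427548 - 542*(-16 + 542/65)/65 = 427548 - 542*(-498)/(65*65) = 427548 - 1*(-269916/4225) = 427548 + 269916/4225 = 1806660216/4225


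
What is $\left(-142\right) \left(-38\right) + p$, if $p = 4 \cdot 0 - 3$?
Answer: $5393$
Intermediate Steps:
$p = -3$ ($p = 0 - 3 = -3$)
$\left(-142\right) \left(-38\right) + p = \left(-142\right) \left(-38\right) - 3 = 5396 - 3 = 5393$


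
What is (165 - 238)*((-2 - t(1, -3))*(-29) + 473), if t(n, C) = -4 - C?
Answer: -36646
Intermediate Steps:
(165 - 238)*((-2 - t(1, -3))*(-29) + 473) = (165 - 238)*((-2 - (-4 - 1*(-3)))*(-29) + 473) = -73*((-2 - (-4 + 3))*(-29) + 473) = -73*((-2 - 1*(-1))*(-29) + 473) = -73*((-2 + 1)*(-29) + 473) = -73*(-1*(-29) + 473) = -73*(29 + 473) = -73*502 = -36646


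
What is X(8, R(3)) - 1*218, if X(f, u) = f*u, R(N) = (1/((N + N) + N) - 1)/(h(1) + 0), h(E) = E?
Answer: -2026/9 ≈ -225.11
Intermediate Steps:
R(N) = -1 + 1/(3*N) (R(N) = (1/((N + N) + N) - 1)/(1 + 0) = (1/(2*N + N) - 1)/1 = (1/(3*N) - 1)*1 = (-1 + 1/(3*N))*1 = -1 + 1/(3*N))
X(8, R(3)) - 1*218 = 8*((⅓ - 1*3)/3) - 1*218 = 8*((⅓ - 3)/3) - 218 = 8*((⅓)*(-8/3)) - 218 = 8*(-8/9) - 218 = -64/9 - 218 = -2026/9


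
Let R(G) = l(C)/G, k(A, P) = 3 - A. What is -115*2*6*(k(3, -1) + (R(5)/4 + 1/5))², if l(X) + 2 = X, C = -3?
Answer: -69/20 ≈ -3.4500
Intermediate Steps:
l(X) = -2 + X
R(G) = -5/G (R(G) = (-2 - 3)/G = -5/G)
-115*2*6*(k(3, -1) + (R(5)/4 + 1/5))² = -115*2*6*((3 - 1*3) + (-5/5/4 + 1/5))² = -1380*((3 - 3) + (-5*⅕*(¼) + 1*(⅕)))² = -1380*(0 + (-1*¼ + ⅕))² = -1380*(0 + (-¼ + ⅕))² = -1380*(0 - 1/20)² = -1380*(-1/20)² = -1380/400 = -115*3/100 = -69/20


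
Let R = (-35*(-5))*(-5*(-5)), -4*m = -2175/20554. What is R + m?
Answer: 359697175/82216 ≈ 4375.0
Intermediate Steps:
m = 2175/82216 (m = -(-2175)/(4*20554) = -¼*(-2175/20554) = 2175/82216 ≈ 0.026455)
R = 4375 (R = 175*25 = 4375)
R + m = 4375 + 2175/82216 = 359697175/82216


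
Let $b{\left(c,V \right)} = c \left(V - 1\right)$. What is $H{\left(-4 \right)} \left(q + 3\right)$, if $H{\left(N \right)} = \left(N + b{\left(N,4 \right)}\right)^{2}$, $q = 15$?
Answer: $4608$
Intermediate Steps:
$b{\left(c,V \right)} = c \left(-1 + V\right)$
$H{\left(N \right)} = 16 N^{2}$ ($H{\left(N \right)} = \left(N + N \left(-1 + 4\right)\right)^{2} = \left(N + N 3\right)^{2} = \left(N + 3 N\right)^{2} = \left(4 N\right)^{2} = 16 N^{2}$)
$H{\left(-4 \right)} \left(q + 3\right) = 16 \left(-4\right)^{2} \left(15 + 3\right) = 16 \cdot 16 \cdot 18 = 256 \cdot 18 = 4608$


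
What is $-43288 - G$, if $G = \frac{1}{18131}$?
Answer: $- \frac{784854729}{18131} \approx -43288.0$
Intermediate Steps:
$G = \frac{1}{18131} \approx 5.5154 \cdot 10^{-5}$
$-43288 - G = -43288 - \frac{1}{18131} = - \frac{784854729}{18131}$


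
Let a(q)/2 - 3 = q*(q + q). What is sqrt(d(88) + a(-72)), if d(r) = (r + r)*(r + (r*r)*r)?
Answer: sqrt(119975302) ≈ 10953.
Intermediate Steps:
d(r) = 2*r*(r + r**3) (d(r) = (2*r)*(r + r**2*r) = (2*r)*(r + r**3) = 2*r*(r + r**3))
a(q) = 6 + 4*q**2 (a(q) = 6 + 2*(q*(q + q)) = 6 + 2*(q*(2*q)) = 6 + 2*(2*q**2) = 6 + 4*q**2)
sqrt(d(88) + a(-72)) = sqrt(2*88**2*(1 + 88**2) + (6 + 4*(-72)**2)) = sqrt(2*7744*(1 + 7744) + (6 + 4*5184)) = sqrt(2*7744*7745 + (6 + 20736)) = sqrt(119954560 + 20742) = sqrt(119975302)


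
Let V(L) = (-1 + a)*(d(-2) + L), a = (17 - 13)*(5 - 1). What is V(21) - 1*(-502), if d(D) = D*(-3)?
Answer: 907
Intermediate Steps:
d(D) = -3*D
a = 16 (a = 4*4 = 16)
V(L) = 90 + 15*L (V(L) = (-1 + 16)*(-3*(-2) + L) = 15*(6 + L) = 90 + 15*L)
V(21) - 1*(-502) = (90 + 15*21) - 1*(-502) = (90 + 315) + 502 = 405 + 502 = 907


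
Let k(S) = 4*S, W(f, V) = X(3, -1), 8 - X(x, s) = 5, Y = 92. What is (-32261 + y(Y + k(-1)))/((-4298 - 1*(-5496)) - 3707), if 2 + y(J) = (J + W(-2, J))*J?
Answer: 24255/2509 ≈ 9.6672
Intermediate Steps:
X(x, s) = 3 (X(x, s) = 8 - 1*5 = 8 - 5 = 3)
W(f, V) = 3
y(J) = -2 + J*(3 + J) (y(J) = -2 + (J + 3)*J = -2 + (3 + J)*J = -2 + J*(3 + J))
(-32261 + y(Y + k(-1)))/((-4298 - 1*(-5496)) - 3707) = (-32261 + (-2 + (92 + 4*(-1))² + 3*(92 + 4*(-1))))/((-4298 - 1*(-5496)) - 3707) = (-32261 + (-2 + (92 - 4)² + 3*(92 - 4)))/((-4298 + 5496) - 3707) = (-32261 + (-2 + 88² + 3*88))/(1198 - 3707) = (-32261 + (-2 + 7744 + 264))/(-2509) = (-32261 + 8006)*(-1/2509) = -24255*(-1/2509) = 24255/2509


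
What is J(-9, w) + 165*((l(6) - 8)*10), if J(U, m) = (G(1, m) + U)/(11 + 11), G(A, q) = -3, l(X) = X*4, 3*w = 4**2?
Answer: 290394/11 ≈ 26399.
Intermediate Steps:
w = 16/3 (w = (1/3)*4**2 = (1/3)*16 = 16/3 ≈ 5.3333)
l(X) = 4*X
J(U, m) = -3/22 + U/22 (J(U, m) = (-3 + U)/(11 + 11) = (-3 + U)/22 = (-3 + U)*(1/22) = -3/22 + U/22)
J(-9, w) + 165*((l(6) - 8)*10) = (-3/22 + (1/22)*(-9)) + 165*((4*6 - 8)*10) = (-3/22 - 9/22) + 165*((24 - 8)*10) = -6/11 + 165*(16*10) = -6/11 + 165*160 = -6/11 + 26400 = 290394/11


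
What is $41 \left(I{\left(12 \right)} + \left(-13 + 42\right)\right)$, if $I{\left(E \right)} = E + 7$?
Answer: $1968$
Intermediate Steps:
$I{\left(E \right)} = 7 + E$
$41 \left(I{\left(12 \right)} + \left(-13 + 42\right)\right) = 41 \left(\left(7 + 12\right) + \left(-13 + 42\right)\right) = 41 \left(19 + 29\right) = 41 \cdot 48 = 1968$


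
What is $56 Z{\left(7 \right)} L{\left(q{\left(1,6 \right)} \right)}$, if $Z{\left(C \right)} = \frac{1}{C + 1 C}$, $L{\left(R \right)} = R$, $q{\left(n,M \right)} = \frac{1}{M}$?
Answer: $\frac{2}{3} \approx 0.66667$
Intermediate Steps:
$Z{\left(C \right)} = \frac{1}{2 C}$ ($Z{\left(C \right)} = \frac{1}{C + C} = \frac{1}{2 C}$)
$56 Z{\left(7 \right)} L{\left(q{\left(1,6 \right)} \right)} = \frac{56 \frac{1}{2 \cdot 7}}{6} = 56 \cdot \frac{1}{2} \cdot \frac{1}{7} \cdot \frac{1}{6} = 56 \cdot \frac{1}{14} \cdot \frac{1}{6} = 4 \cdot \frac{1}{6} = \frac{2}{3}$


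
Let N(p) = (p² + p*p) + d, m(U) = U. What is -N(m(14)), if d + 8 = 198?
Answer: -582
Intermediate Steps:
d = 190 (d = -8 + 198 = 190)
N(p) = 190 + 2*p² (N(p) = (p² + p*p) + 190 = (p² + p²) + 190 = 2*p² + 190 = 190 + 2*p²)
-N(m(14)) = -(190 + 2*14²) = -(190 + 2*196) = -(190 + 392) = -1*582 = -582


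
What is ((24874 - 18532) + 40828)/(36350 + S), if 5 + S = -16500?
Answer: 9434/3969 ≈ 2.3769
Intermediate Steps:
S = -16505 (S = -5 - 16500 = -16505)
((24874 - 18532) + 40828)/(36350 + S) = ((24874 - 18532) + 40828)/(36350 - 16505) = (6342 + 40828)/19845 = 47170*(1/19845) = 9434/3969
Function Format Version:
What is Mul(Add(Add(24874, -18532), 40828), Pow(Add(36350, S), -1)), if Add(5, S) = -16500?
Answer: Rational(9434, 3969) ≈ 2.3769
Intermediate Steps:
S = -16505 (S = Add(-5, -16500) = -16505)
Mul(Add(Add(24874, -18532), 40828), Pow(Add(36350, S), -1)) = Mul(Add(Add(24874, -18532), 40828), Pow(Add(36350, -16505), -1)) = Mul(Add(6342, 40828), Pow(19845, -1)) = Mul(47170, Rational(1, 19845)) = Rational(9434, 3969)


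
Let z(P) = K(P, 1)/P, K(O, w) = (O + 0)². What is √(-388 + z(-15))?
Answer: I*√403 ≈ 20.075*I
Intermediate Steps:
K(O, w) = O²
z(P) = P (z(P) = P²/P = P)
√(-388 + z(-15)) = √(-388 - 15) = √(-403) = I*√403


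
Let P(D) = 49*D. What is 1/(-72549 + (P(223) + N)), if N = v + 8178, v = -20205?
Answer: -1/73649 ≈ -1.3578e-5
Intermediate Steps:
N = -12027 (N = -20205 + 8178 = -12027)
1/(-72549 + (P(223) + N)) = 1/(-72549 + (49*223 - 12027)) = 1/(-72549 + (10927 - 12027)) = 1/(-72549 - 1100) = 1/(-73649) = -1/73649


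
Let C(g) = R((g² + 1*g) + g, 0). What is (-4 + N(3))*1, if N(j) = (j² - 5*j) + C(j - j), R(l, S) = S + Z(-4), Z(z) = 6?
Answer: -4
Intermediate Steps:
R(l, S) = 6 + S (R(l, S) = S + 6 = 6 + S)
C(g) = 6 (C(g) = 6 + 0 = 6)
N(j) = 6 + j² - 5*j (N(j) = (j² - 5*j) + 6 = 6 + j² - 5*j)
(-4 + N(3))*1 = (-4 + (6 + 3² - 5*3))*1 = (-4 + (6 + 9 - 15))*1 = (-4 + 0)*1 = -4*1 = -4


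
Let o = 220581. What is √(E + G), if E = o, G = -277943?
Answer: I*√57362 ≈ 239.5*I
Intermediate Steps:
E = 220581
√(E + G) = √(220581 - 277943) = √(-57362) = I*√57362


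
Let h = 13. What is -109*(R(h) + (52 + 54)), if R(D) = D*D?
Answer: -29975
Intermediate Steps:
R(D) = D**2
-109*(R(h) + (52 + 54)) = -109*(13**2 + (52 + 54)) = -109*(169 + 106) = -109*275 = -29975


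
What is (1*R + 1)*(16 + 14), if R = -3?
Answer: -60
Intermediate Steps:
(1*R + 1)*(16 + 14) = (1*(-3) + 1)*(16 + 14) = (-3 + 1)*30 = -2*30 = -60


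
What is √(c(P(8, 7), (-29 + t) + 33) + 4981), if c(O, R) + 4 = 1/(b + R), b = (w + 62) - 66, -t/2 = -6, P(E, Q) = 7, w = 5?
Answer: √1438370/17 ≈ 70.548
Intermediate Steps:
t = 12 (t = -2*(-6) = 12)
b = 1 (b = (5 + 62) - 66 = 67 - 66 = 1)
c(O, R) = -4 + 1/(1 + R)
√(c(P(8, 7), (-29 + t) + 33) + 4981) = √((-3 - 4*((-29 + 12) + 33))/(1 + ((-29 + 12) + 33)) + 4981) = √((-3 - 4*(-17 + 33))/(1 + (-17 + 33)) + 4981) = √((-3 - 4*16)/(1 + 16) + 4981) = √((-3 - 64)/17 + 4981) = √((1/17)*(-67) + 4981) = √(-67/17 + 4981) = √(84610/17) = √1438370/17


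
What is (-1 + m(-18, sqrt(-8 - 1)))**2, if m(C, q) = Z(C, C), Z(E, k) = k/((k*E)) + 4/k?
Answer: 529/324 ≈ 1.6327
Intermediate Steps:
Z(E, k) = 1/E + 4/k (Z(E, k) = k/((E*k)) + 4/k = k*(1/(E*k)) + 4/k = 1/E + 4/k)
m(C, q) = 5/C (m(C, q) = 1/C + 4/C = 5/C)
(-1 + m(-18, sqrt(-8 - 1)))**2 = (-1 + 5/(-18))**2 = (-1 + 5*(-1/18))**2 = (-1 - 5/18)**2 = (-23/18)**2 = 529/324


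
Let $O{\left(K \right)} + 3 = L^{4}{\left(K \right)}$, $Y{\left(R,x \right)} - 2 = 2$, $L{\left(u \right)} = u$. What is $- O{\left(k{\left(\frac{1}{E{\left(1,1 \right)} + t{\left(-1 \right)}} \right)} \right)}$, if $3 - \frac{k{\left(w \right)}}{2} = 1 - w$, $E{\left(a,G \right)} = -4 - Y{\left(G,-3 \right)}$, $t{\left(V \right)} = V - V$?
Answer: $- \frac{49857}{256} \approx -194.75$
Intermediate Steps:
$Y{\left(R,x \right)} = 4$ ($Y{\left(R,x \right)} = 2 + 2 = 4$)
$t{\left(V \right)} = 0$
$E{\left(a,G \right)} = -8$ ($E{\left(a,G \right)} = -4 - 4 = -8$)
$k{\left(w \right)} = 4 + 2 w$ ($k{\left(w \right)} = 6 - 2 \left(1 - w\right) = 6 + \left(-2 + 2 w\right) = 4 + 2 w$)
$O{\left(K \right)} = -3 + K^{4}$
$- O{\left(k{\left(\frac{1}{E{\left(1,1 \right)} + t{\left(-1 \right)}} \right)} \right)} = - (-3 + \left(4 + \frac{2}{-8 + 0}\right)^{4}) = - (-3 + \left(4 + \frac{2}{-8}\right)^{4}) = - (-3 + \left(4 + 2 \left(- \frac{1}{8}\right)\right)^{4}) = - (-3 + \left(4 - \frac{1}{4}\right)^{4}) = - (-3 + \left(\frac{15}{4}\right)^{4}) = - (-3 + \frac{50625}{256}) = \left(-1\right) \frac{49857}{256} = - \frac{49857}{256}$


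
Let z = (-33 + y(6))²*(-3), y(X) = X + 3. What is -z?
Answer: 1728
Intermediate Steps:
y(X) = 3 + X
z = -1728 (z = (-33 + (3 + 6))²*(-3) = (-33 + 9)²*(-3) = (-24)²*(-3) = 576*(-3) = -1728)
-z = -1*(-1728) = 1728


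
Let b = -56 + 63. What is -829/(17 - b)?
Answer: -829/10 ≈ -82.900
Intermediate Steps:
b = 7
-829/(17 - b) = -829/(17 - 1*7) = -829/(17 - 7) = -829/10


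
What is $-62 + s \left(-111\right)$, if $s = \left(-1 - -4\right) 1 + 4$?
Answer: $-839$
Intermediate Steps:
$s = 7$ ($s = \left(-1 + 4\right) 1 + 4 = 3 \cdot 1 + 4 = 3 + 4 = 7$)
$-62 + s \left(-111\right) = -62 + 7 \left(-111\right) = -62 - 777 = -839$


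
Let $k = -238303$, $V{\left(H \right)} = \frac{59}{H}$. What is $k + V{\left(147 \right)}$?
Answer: $- \frac{35030482}{147} \approx -2.383 \cdot 10^{5}$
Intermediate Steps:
$k + V{\left(147 \right)} = -238303 + \frac{59}{147} = - \frac{35030482}{147}$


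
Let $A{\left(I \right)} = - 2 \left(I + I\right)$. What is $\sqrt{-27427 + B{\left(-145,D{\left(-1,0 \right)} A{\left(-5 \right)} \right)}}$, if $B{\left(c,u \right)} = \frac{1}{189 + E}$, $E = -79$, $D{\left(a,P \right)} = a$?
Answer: $\frac{i \sqrt{331866590}}{110} \approx 165.61 i$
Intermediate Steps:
$A{\left(I \right)} = - 4 I$ ($A{\left(I \right)} = - 2 \cdot 2 I = - 4 I$)
$B{\left(c,u \right)} = \frac{1}{110}$ ($B{\left(c,u \right)} = \frac{1}{189 - 79} = \frac{1}{110}$)
$\sqrt{-27427 + B{\left(-145,D{\left(-1,0 \right)} A{\left(-5 \right)} \right)}} = \sqrt{-27427 + \frac{1}{110}} = \sqrt{- \frac{3016969}{110}} = \frac{i \sqrt{331866590}}{110}$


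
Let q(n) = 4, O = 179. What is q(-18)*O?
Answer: 716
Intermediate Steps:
q(-18)*O = 4*179 = 716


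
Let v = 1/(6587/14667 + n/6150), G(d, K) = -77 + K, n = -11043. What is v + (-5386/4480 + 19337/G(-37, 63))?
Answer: -125436443898601/90688364480 ≈ -1383.2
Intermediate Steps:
v = -30067350/40485877 (v = 1/(6587/14667 - 11043/6150) = 1/(6587*(1/14667) - 11043*1/6150) = 1/(6587/14667 - 3681/2050) = 1/(-40485877/30067350) = -30067350/40485877 ≈ -0.74266)
v + (-5386/4480 + 19337/G(-37, 63)) = -30067350/40485877 + (-5386/4480 + 19337/(-77 + 63)) = -30067350/40485877 + (-5386*1/4480 + 19337/(-14)) = -30067350/40485877 + (-2693/2240 + 19337*(-1/14)) = -30067350/40485877 + (-2693/2240 - 19337/14) = -30067350/40485877 - 3096613/2240 = -125436443898601/90688364480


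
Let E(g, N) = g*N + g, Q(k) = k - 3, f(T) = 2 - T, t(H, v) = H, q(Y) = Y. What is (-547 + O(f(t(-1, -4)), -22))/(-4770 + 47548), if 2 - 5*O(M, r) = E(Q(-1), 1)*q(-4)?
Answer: -553/42778 ≈ -0.012927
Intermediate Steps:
Q(k) = -3 + k
E(g, N) = g + N*g (E(g, N) = N*g + g = g + N*g)
O(M, r) = -6 (O(M, r) = ⅖ - (-3 - 1)*(1 + 1)*(-4)/5 = ⅖ - (-4*2)*(-4)/5 = ⅖ - (-8)*(-4)/5 = ⅖ - ⅕*32 = ⅖ - 32/5 = -6)
(-547 + O(f(t(-1, -4)), -22))/(-4770 + 47548) = (-547 - 6)/(-4770 + 47548) = -553/42778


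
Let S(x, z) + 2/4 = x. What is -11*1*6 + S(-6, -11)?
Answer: -145/2 ≈ -72.500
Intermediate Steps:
S(x, z) = -½ + x
-11*1*6 + S(-6, -11) = -11*1*6 + (-½ - 6) = -66 - 13/2 = -145/2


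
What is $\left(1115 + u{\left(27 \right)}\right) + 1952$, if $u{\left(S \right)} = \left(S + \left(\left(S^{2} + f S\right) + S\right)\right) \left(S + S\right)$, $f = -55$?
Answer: $-34841$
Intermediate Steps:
$u{\left(S \right)} = 2 S \left(S^{2} - 53 S\right)$ ($u{\left(S \right)} = \left(S + \left(\left(S^{2} - 55 S\right) + S\right)\right) \left(S + S\right) = \left(S + \left(S^{2} - 54 S\right)\right) 2 S = \left(S^{2} - 53 S\right) 2 S = 2 S \left(S^{2} - 53 S\right)$)
$\left(1115 + u{\left(27 \right)}\right) + 1952 = \left(1115 + 2 \cdot 27^{2} \left(-53 + 27\right)\right) + 1952 = \left(1115 + 2 \cdot 729 \left(-26\right)\right) + 1952 = \left(1115 - 37908\right) + 1952 = -36793 + 1952 = -34841$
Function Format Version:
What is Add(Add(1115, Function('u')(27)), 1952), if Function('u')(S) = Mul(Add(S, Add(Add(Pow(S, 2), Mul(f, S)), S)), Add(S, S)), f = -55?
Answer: -34841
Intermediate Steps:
Function('u')(S) = Mul(2, S, Add(Pow(S, 2), Mul(-53, S))) (Function('u')(S) = Mul(Add(S, Add(Add(Pow(S, 2), Mul(-55, S)), S)), Add(S, S)) = Mul(Add(S, Add(Pow(S, 2), Mul(-54, S))), Mul(2, S)) = Mul(Add(Pow(S, 2), Mul(-53, S)), Mul(2, S)) = Mul(2, S, Add(Pow(S, 2), Mul(-53, S))))
Add(Add(1115, Function('u')(27)), 1952) = Add(Add(1115, Mul(2, Pow(27, 2), Add(-53, 27))), 1952) = Add(Add(1115, Mul(2, 729, -26)), 1952) = Add(Add(1115, -37908), 1952) = Add(-36793, 1952) = -34841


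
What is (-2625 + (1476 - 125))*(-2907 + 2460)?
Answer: 569478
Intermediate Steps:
(-2625 + (1476 - 125))*(-2907 + 2460) = (-2625 + 1351)*(-447) = -1274*(-447) = 569478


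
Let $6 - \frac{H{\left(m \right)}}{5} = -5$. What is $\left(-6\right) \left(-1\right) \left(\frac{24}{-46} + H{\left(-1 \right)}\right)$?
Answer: $\frac{7518}{23} \approx 326.87$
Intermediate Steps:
$H{\left(m \right)} = 55$ ($H{\left(m \right)} = 30 - -25 = 30 + 25 = 55$)
$\left(-6\right) \left(-1\right) \left(\frac{24}{-46} + H{\left(-1 \right)}\right) = \left(-6\right) \left(-1\right) \left(\frac{24}{-46} + 55\right) = 6 \left(24 \left(- \frac{1}{46}\right) + 55\right) = 6 \left(- \frac{12}{23} + 55\right) = 6 \cdot \frac{1253}{23} = \frac{7518}{23}$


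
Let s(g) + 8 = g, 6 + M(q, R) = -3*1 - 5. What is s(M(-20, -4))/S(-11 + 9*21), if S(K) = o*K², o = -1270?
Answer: 11/20119340 ≈ 5.4674e-7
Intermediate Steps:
S(K) = -1270*K²
M(q, R) = -14 (M(q, R) = -6 + (-3*1 - 5) = -6 + (-3 - 5) = -6 - 8 = -14)
s(g) = -8 + g
s(M(-20, -4))/S(-11 + 9*21) = (-8 - 14)/((-1270*(-11 + 9*21)²)) = -22*(-1/(1270*(-11 + 189)²)) = -22/((-1270*178²)) = -22/((-1270*31684)) = -22/(-40238680) = -22*(-1/40238680) = 11/20119340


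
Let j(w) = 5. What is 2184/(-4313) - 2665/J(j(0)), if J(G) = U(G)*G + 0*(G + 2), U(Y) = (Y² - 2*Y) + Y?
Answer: -2342509/86260 ≈ -27.156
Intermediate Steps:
U(Y) = Y² - Y
J(G) = G²*(-1 + G) (J(G) = (G*(-1 + G))*G + 0*(G + 2) = G²*(-1 + G) + 0*(2 + G) = G²*(-1 + G) + 0 = G²*(-1 + G))
2184/(-4313) - 2665/J(j(0)) = 2184/(-4313) - 2665*1/(25*(-1 + 5)) = 2184*(-1/4313) - 2665/(25*4) = -2184/4313 - 2665/100 = -2184/4313 - 2665*1/100 = -2184/4313 - 533/20 = -2342509/86260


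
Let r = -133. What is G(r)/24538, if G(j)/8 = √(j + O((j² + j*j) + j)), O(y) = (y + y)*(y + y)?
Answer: 4*√4968839967/12269 ≈ 22.982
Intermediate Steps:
O(y) = 4*y² (O(y) = (2*y)*(2*y) = 4*y²)
G(j) = 8*√(j + 4*(j + 2*j²)²) (G(j) = 8*√(j + 4*((j² + j*j) + j)²) = 8*√(j + 4*((j² + j²) + j)²) = 8*√(j + 4*(2*j² + j)²) = 8*√(j + 4*(j + 2*j²)²))
G(r)/24538 = (8*√(-133*(1 + 4*(-133)*(1 + 2*(-133))²)))/24538 = (8*√(-133*(1 + 4*(-133)*(1 - 266)²)))*(1/24538) = (8*√(-133*(1 + 4*(-133)*(-265)²)))*(1/24538) = (8*√(-133*(1 + 4*(-133)*70225)))*(1/24538) = (8*√(-133*(1 - 37359700)))*(1/24538) = (8*√(-133*(-37359699)))*(1/24538) = (8*√4968839967)*(1/24538) = 4*√4968839967/12269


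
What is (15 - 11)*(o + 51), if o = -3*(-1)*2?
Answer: 228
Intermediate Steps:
o = 6 (o = 3*2 = 6)
(15 - 11)*(o + 51) = (15 - 11)*(6 + 51) = 4*57 = 228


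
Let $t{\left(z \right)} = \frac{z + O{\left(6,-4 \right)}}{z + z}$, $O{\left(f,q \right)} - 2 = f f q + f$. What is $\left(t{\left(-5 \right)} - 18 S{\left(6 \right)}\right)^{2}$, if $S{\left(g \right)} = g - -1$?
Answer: $\frac{1252161}{100} \approx 12522.0$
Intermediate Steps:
$S{\left(g \right)} = 1 + g$ ($S{\left(g \right)} = g + 1 = 1 + g$)
$O{\left(f,q \right)} = 2 + f + q f^{2}$ ($O{\left(f,q \right)} = 2 + \left(f f q + f\right) = 2 + \left(f^{2} q + f\right) = 2 + \left(q f^{2} + f\right) = 2 + \left(f + q f^{2}\right) = 2 + f + q f^{2}$)
$t{\left(z \right)} = \frac{-136 + z}{2 z}$ ($t{\left(z \right)} = \frac{z + \left(2 + 6 - 4 \cdot 6^{2}\right)}{z + z} = \frac{z + \left(2 + 6 - 144\right)}{2 z} = \left(z + \left(2 + 6 - 144\right)\right) \frac{1}{2 z} = \left(z - 136\right) \frac{1}{2 z} = \left(-136 + z\right) \frac{1}{2 z} = \frac{-136 + z}{2 z}$)
$\left(t{\left(-5 \right)} - 18 S{\left(6 \right)}\right)^{2} = \left(\frac{-136 - 5}{2 \left(-5\right)} - 18 \left(1 + 6\right)\right)^{2} = \left(\frac{1}{2} \left(- \frac{1}{5}\right) \left(-141\right) - 126\right)^{2} = \left(\frac{141}{10} - 126\right)^{2} = \left(- \frac{1119}{10}\right)^{2} = \frac{1252161}{100}$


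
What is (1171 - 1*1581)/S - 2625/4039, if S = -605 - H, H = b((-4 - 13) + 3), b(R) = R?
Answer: 14945/341007 ≈ 0.043826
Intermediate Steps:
H = -14 (H = (-4 - 13) + 3 = -17 + 3 = -14)
S = -591 (S = -605 - 1*(-14) = -605 + 14 = -591)
(1171 - 1*1581)/S - 2625/4039 = (1171 - 1*1581)/(-591) - 2625/4039 = (1171 - 1581)*(-1/591) - 2625*1/4039 = -410*(-1/591) - 375/577 = 410/591 - 375/577 = 14945/341007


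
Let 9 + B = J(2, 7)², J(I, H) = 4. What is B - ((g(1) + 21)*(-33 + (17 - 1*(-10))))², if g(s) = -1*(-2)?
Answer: -19037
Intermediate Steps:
g(s) = 2
B = 7 (B = -9 + 4² = -9 + 16 = 7)
B - ((g(1) + 21)*(-33 + (17 - 1*(-10))))² = 7 - ((2 + 21)*(-33 + (17 - 1*(-10))))² = 7 - (23*(-33 + (17 + 10)))² = 7 - (23*(-33 + 27))² = 7 - (23*(-6))² = 7 - 1*(-138)² = 7 - 1*19044 = 7 - 19044 = -19037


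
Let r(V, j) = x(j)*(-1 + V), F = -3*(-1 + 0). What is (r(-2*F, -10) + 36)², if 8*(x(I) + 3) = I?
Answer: 69169/16 ≈ 4323.1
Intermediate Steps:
F = 3 (F = -3*(-1) = 3)
x(I) = -3 + I/8
r(V, j) = (-1 + V)*(-3 + j/8) (r(V, j) = (-3 + j/8)*(-1 + V) = (-1 + V)*(-3 + j/8))
(r(-2*F, -10) + 36)² = ((-1 - 2*3)*(-24 - 10)/8 + 36)² = ((⅛)*(-1 - 6)*(-34) + 36)² = ((⅛)*(-7)*(-34) + 36)² = (119/4 + 36)² = (263/4)² = 69169/16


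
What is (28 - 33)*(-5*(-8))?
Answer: -200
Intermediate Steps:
(28 - 33)*(-5*(-8)) = -5*40 = -200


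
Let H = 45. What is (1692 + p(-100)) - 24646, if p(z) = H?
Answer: -22909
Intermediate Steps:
p(z) = 45
(1692 + p(-100)) - 24646 = (1692 + 45) - 24646 = 1737 - 24646 = -22909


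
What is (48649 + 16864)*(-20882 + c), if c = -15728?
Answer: -2398430930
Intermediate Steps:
(48649 + 16864)*(-20882 + c) = (48649 + 16864)*(-20882 - 15728) = 65513*(-36610) = -2398430930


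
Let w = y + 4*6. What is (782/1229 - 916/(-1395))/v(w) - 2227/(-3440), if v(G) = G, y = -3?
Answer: 17561041349/24770445840 ≈ 0.70895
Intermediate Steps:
w = 21 (w = -3 + 4*6 = -3 + 24 = 21)
(782/1229 - 916/(-1395))/v(w) - 2227/(-3440) = (782/1229 - 916/(-1395))/21 - 2227/(-3440) = (782*(1/1229) - 916*(-1/1395))*(1/21) - 2227*(-1/3440) = (782/1229 + 916/1395)*(1/21) + 2227/3440 = (2216654/1714455)*(1/21) + 2227/3440 = 2216654/36003555 + 2227/3440 = 17561041349/24770445840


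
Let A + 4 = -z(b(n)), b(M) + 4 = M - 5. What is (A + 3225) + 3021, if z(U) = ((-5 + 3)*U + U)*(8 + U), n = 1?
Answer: 6242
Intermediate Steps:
b(M) = -9 + M (b(M) = -4 + (M - 5) = -4 + (-5 + M) = -9 + M)
z(U) = -U*(8 + U) (z(U) = (-2*U + U)*(8 + U) = (-U)*(8 + U) = -U*(8 + U))
A = -4 (A = -4 - (-1)*(-9 + 1)*(8 + (-9 + 1)) = -4 - (-1)*(-8)*(8 - 8) = -4 - (-1)*(-8)*0 = -4 - 1*0 = -4 + 0 = -4)
(A + 3225) + 3021 = (-4 + 3225) + 3021 = 3221 + 3021 = 6242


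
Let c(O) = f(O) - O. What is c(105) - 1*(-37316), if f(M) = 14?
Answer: 37225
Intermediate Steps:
c(O) = 14 - O
c(105) - 1*(-37316) = (14 - 1*105) - 1*(-37316) = (14 - 105) + 37316 = -91 + 37316 = 37225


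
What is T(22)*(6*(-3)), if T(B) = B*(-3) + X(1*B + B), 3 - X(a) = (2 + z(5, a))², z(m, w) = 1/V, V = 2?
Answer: 2493/2 ≈ 1246.5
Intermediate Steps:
z(m, w) = ½ (z(m, w) = 1/2 = ½)
X(a) = -13/4 (X(a) = 3 - (2 + ½)² = 3 - (5/2)² = 3 - 1*25/4 = 3 - 25/4 = -13/4)
T(B) = -13/4 - 3*B (T(B) = B*(-3) - 13/4 = -3*B - 13/4 = -13/4 - 3*B)
T(22)*(6*(-3)) = (-13/4 - 3*22)*(6*(-3)) = (-13/4 - 66)*(-18) = -277/4*(-18) = 2493/2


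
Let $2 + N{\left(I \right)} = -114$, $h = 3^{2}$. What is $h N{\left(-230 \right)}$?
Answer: $-1044$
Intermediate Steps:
$h = 9$
$N{\left(I \right)} = -116$ ($N{\left(I \right)} = -2 - 114 = -116$)
$h N{\left(-230 \right)} = 9 \left(-116\right) = -1044$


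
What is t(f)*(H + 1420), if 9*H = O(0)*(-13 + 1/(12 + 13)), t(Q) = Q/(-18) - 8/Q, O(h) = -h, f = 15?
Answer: -5822/3 ≈ -1940.7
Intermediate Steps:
t(Q) = -8/Q - Q/18 (t(Q) = Q*(-1/18) - 8/Q = -Q/18 - 8/Q = -8/Q - Q/18)
H = 0 (H = ((-1*0)*(-13 + 1/(12 + 13)))/9 = (0*(-13 + 1/25))/9 = (0*(-324/25))/9 = (1/9)*0 = 0)
t(f)*(H + 1420) = (-8/15 - 1/18*15)*(0 + 1420) = (-8*1/15 - 5/6)*1420 = (-8/15 - 5/6)*1420 = -41/30*1420 = -5822/3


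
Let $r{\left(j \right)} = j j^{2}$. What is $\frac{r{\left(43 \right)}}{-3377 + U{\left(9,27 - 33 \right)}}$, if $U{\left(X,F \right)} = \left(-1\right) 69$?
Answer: $- \frac{79507}{3446} \approx -23.072$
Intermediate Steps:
$U{\left(X,F \right)} = -69$
$r{\left(j \right)} = j^{3}$
$\frac{r{\left(43 \right)}}{-3377 + U{\left(9,27 - 33 \right)}} = \frac{43^{3}}{-3377 - 69} = \frac{79507}{-3446} = 79507 \left(- \frac{1}{3446}\right) = - \frac{79507}{3446}$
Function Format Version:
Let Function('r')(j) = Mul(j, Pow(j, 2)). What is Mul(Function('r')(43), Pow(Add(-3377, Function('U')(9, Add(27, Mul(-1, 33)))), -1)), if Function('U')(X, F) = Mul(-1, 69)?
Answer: Rational(-79507, 3446) ≈ -23.072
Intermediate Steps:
Function('U')(X, F) = -69
Function('r')(j) = Pow(j, 3)
Mul(Function('r')(43), Pow(Add(-3377, Function('U')(9, Add(27, Mul(-1, 33)))), -1)) = Mul(Pow(43, 3), Pow(Add(-3377, -69), -1)) = Mul(79507, Pow(-3446, -1)) = Mul(79507, Rational(-1, 3446)) = Rational(-79507, 3446)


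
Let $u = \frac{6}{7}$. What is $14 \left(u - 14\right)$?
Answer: $-184$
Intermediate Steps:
$u = \frac{6}{7}$ ($u = 6 \cdot \frac{1}{7} = \frac{6}{7} \approx 0.85714$)
$14 \left(u - 14\right) = 14 \left(\frac{6}{7} - 14\right) = 14 \left(- \frac{92}{7}\right) = -184$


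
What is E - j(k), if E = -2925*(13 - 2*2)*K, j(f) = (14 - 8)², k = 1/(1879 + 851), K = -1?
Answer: 26289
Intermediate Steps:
k = 1/2730 ≈ 0.00036630
j(f) = 36 (j(f) = 6² = 36)
E = 26325 (E = -2925*(13 - 2*2)*(-1) = -2925*(13 - 4)*(-1) = -26325*(-1) = -2925*(-9) = 26325)
E - j(k) = 26325 - 1*36 = 26325 - 36 = 26289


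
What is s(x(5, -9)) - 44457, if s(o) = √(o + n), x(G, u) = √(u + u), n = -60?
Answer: -44457 + √(-60 + 3*I*√2) ≈ -44457.0 + 7.7508*I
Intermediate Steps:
x(G, u) = √2*√u (x(G, u) = √(2*u) = √2*√u)
s(o) = √(-60 + o) (s(o) = √(o - 60) = √(-60 + o))
s(x(5, -9)) - 44457 = √(-60 + √2*√(-9)) - 44457 = √(-60 + √2*(3*I)) - 44457 = √(-60 + 3*I*√2) - 44457 = -44457 + √(-60 + 3*I*√2)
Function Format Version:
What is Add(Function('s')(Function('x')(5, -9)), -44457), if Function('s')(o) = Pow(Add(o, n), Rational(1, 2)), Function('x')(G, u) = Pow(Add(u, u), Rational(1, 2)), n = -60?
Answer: Add(-44457, Pow(Add(-60, Mul(3, I, Pow(2, Rational(1, 2)))), Rational(1, 2))) ≈ Add(-44457., Mul(7.7508, I))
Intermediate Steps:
Function('x')(G, u) = Mul(Pow(2, Rational(1, 2)), Pow(u, Rational(1, 2))) (Function('x')(G, u) = Pow(Mul(2, u), Rational(1, 2)) = Mul(Pow(2, Rational(1, 2)), Pow(u, Rational(1, 2))))
Function('s')(o) = Pow(Add(-60, o), Rational(1, 2)) (Function('s')(o) = Pow(Add(o, -60), Rational(1, 2)) = Pow(Add(-60, o), Rational(1, 2)))
Add(Function('s')(Function('x')(5, -9)), -44457) = Add(Pow(Add(-60, Mul(Pow(2, Rational(1, 2)), Pow(-9, Rational(1, 2)))), Rational(1, 2)), -44457) = Add(Pow(Add(-60, Mul(Pow(2, Rational(1, 2)), Mul(3, I))), Rational(1, 2)), -44457) = Add(Pow(Add(-60, Mul(3, I, Pow(2, Rational(1, 2)))), Rational(1, 2)), -44457) = Add(-44457, Pow(Add(-60, Mul(3, I, Pow(2, Rational(1, 2)))), Rational(1, 2)))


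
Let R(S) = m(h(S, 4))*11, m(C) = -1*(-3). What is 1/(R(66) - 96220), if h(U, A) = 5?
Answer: -1/96187 ≈ -1.0396e-5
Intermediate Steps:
m(C) = 3
R(S) = 33 (R(S) = 3*11 = 33)
1/(R(66) - 96220) = 1/(33 - 96220) = 1/(-96187) = -1/96187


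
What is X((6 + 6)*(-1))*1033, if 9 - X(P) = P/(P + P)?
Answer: 17561/2 ≈ 8780.5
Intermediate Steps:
X(P) = 17/2 (X(P) = 9 - P/(P + P) = 9 - P/(2*P) = 9 - P*1/(2*P) = 9 - 1*1/2 = 9 - 1/2 = 17/2)
X((6 + 6)*(-1))*1033 = (17/2)*1033 = 17561/2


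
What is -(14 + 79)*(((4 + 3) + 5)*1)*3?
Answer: -3348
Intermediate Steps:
-(14 + 79)*(((4 + 3) + 5)*1)*3 = -93*((7 + 5)*1)*3 = -93*(12*1)*3 = -93*12*3 = -93*36 = -1*3348 = -3348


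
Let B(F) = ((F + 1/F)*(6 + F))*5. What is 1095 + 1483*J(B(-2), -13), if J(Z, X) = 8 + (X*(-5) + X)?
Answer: 90075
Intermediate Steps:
B(F) = 5*(6 + F)*(F + 1/F) (B(F) = ((6 + F)*(F + 1/F))*5 = 5*(6 + F)*(F + 1/F))
J(Z, X) = 8 - 4*X (J(Z, X) = 8 + (-5*X + X) = 8 - 4*X)
1095 + 1483*J(B(-2), -13) = 1095 + 1483*(8 - 4*(-13)) = 1095 + 1483*(8 + 52) = 1095 + 1483*60 = 1095 + 88980 = 90075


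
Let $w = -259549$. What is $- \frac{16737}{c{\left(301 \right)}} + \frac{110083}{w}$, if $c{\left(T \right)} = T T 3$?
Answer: $- \frac{1631664822}{3359342707} \approx -0.48571$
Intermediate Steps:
$c{\left(T \right)} = 3 T^{2}$ ($c{\left(T \right)} = T^{2} \cdot 3 = 3 T^{2}$)
$- \frac{16737}{c{\left(301 \right)}} + \frac{110083}{w} = - \frac{16737}{3 \cdot 301^{2}} + \frac{110083}{-259549} = - \frac{16737}{3 \cdot 90601} + 110083 \left(- \frac{1}{259549}\right) = - \frac{16737}{271803} - \frac{110083}{259549} = \left(-16737\right) \frac{1}{271803} - \frac{110083}{259549} = - \frac{797}{12943} - \frac{110083}{259549} = - \frac{1631664822}{3359342707}$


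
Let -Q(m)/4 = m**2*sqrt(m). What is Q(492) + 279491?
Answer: 279491 - 1936512*sqrt(123) ≈ -2.1197e+7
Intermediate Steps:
Q(m) = -4*m**(5/2) (Q(m) = -4*m**2*sqrt(m) = -4*m**(5/2))
Q(492) + 279491 = -1936512*sqrt(123) + 279491 = 279491 - 1936512*sqrt(123)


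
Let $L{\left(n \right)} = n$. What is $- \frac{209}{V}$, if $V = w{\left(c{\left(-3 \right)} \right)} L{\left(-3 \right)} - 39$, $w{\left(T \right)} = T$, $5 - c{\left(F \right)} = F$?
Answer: $\frac{209}{63} \approx 3.3175$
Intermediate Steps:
$c{\left(F \right)} = 5 - F$
$V = -63$ ($V = \left(5 - -3\right) \left(-3\right) - 39 = \left(5 + 3\right) \left(-3\right) - 39 = 8 \left(-3\right) - 39 = -24 - 39 = -63$)
$- \frac{209}{V} = - \frac{209}{-63} = \left(-209\right) \left(- \frac{1}{63}\right) = \frac{209}{63}$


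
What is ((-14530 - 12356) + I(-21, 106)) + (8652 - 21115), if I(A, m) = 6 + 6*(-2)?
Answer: -39355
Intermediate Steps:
I(A, m) = -6 (I(A, m) = 6 - 12 = -6)
((-14530 - 12356) + I(-21, 106)) + (8652 - 21115) = ((-14530 - 12356) - 6) + (8652 - 21115) = (-26886 - 6) - 12463 = -26892 - 12463 = -39355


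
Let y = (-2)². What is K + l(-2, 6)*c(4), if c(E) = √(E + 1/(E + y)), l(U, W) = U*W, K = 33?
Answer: 33 - 3*√66 ≈ 8.6279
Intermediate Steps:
y = 4
c(E) = √(E + 1/(4 + E)) (c(E) = √(E + 1/(E + 4)) = √(E + 1/(4 + E)))
K + l(-2, 6)*c(4) = 33 + (-2*6)*√((1 + 4*(4 + 4))/(4 + 4)) = 33 - 12*√2*√(1 + 4*8)/4 = 33 - 12*√2*√(1 + 32)/4 = 33 - 12*√66/4 = 33 - 3*√66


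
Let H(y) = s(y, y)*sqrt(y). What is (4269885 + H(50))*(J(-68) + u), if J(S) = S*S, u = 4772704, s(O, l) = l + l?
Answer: 20398641167280 + 2388664000*sqrt(2) ≈ 2.0402e+13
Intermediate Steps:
s(O, l) = 2*l
H(y) = 2*y**(3/2) (H(y) = (2*y)*sqrt(y) = 2*y**(3/2))
J(S) = S**2
(4269885 + H(50))*(J(-68) + u) = (4269885 + 2*50**(3/2))*((-68)**2 + 4772704) = (4269885 + 2*(250*sqrt(2)))*(4624 + 4772704) = (4269885 + 500*sqrt(2))*4777328 = 20398641167280 + 2388664000*sqrt(2)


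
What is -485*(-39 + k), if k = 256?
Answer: -105245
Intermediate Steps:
-485*(-39 + k) = -485*(-39 + 256) = -485*217 = -105245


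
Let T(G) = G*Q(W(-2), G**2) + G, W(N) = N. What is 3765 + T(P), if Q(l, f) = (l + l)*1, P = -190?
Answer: 4335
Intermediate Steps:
Q(l, f) = 2*l (Q(l, f) = (2*l)*1 = 2*l)
T(G) = -3*G (T(G) = G*(2*(-2)) + G = G*(-4) + G = -4*G + G = -3*G)
3765 + T(P) = 3765 - 3*(-190) = 3765 + 570 = 4335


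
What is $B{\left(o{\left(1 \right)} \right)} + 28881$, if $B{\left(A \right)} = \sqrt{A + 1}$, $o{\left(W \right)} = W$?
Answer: $28881 + \sqrt{2} \approx 28882.0$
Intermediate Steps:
$B{\left(A \right)} = \sqrt{1 + A}$
$B{\left(o{\left(1 \right)} \right)} + 28881 = \sqrt{1 + 1} + 28881 = \sqrt{2} + 28881 = 28881 + \sqrt{2}$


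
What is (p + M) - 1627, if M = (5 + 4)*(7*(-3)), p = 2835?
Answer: 1019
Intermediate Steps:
M = -189 (M = 9*(-21) = -189)
(p + M) - 1627 = (2835 - 189) - 1627 = 2646 - 1627 = 1019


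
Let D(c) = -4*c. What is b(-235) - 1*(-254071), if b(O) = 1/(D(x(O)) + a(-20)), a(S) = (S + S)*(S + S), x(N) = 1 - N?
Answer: 166670577/656 ≈ 2.5407e+5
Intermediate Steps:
a(S) = 4*S² (a(S) = (2*S)*(2*S) = 4*S²)
b(O) = 1/(1596 + 4*O) (b(O) = 1/(-4*(1 - O) + 4*(-20)²) = 1/((-4 + 4*O) + 4*400) = 1/((-4 + 4*O) + 1600) = 1/(1596 + 4*O))
b(-235) - 1*(-254071) = 1/(4*(399 - 235)) - 1*(-254071) = (¼)/164 + 254071 = (¼)*(1/164) + 254071 = 1/656 + 254071 = 166670577/656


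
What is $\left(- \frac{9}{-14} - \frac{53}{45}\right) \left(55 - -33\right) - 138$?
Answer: $- \frac{58298}{315} \approx -185.07$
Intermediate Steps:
$\left(- \frac{9}{-14} - \frac{53}{45}\right) \left(55 - -33\right) - 138 = \left(\left(-9\right) \left(- \frac{1}{14}\right) - \frac{53}{45}\right) \left(55 + 33\right) - 138 = \left(\frac{9}{14} - \frac{53}{45}\right) 88 - 138 = \left(- \frac{337}{630}\right) 88 - 138 = - \frac{14828}{315} - 138 = - \frac{58298}{315}$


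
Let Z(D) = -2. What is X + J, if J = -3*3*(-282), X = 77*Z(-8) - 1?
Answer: 2383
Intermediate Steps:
X = -155 (X = 77*(-2) - 1 = -154 - 1 = -155)
J = 2538 (J = -9*(-282) = 2538)
X + J = -155 + 2538 = 2383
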